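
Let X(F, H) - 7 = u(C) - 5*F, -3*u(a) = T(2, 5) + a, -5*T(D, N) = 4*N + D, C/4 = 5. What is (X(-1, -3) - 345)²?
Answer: 2859481/25 ≈ 1.1438e+5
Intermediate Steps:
C = 20 (C = 4*5 = 20)
T(D, N) = -4*N/5 - D/5 (T(D, N) = -(4*N + D)/5 = -(D + 4*N)/5 = -4*N/5 - D/5)
u(a) = 22/15 - a/3 (u(a) = -((-⅘*5 - ⅕*2) + a)/3 = -((-4 - ⅖) + a)/3 = -(-22/5 + a)/3 = 22/15 - a/3)
X(F, H) = 9/5 - 5*F (X(F, H) = 7 + ((22/15 - ⅓*20) - 5*F) = 7 + ((22/15 - 20/3) - 5*F) = 7 + (-26/5 - 5*F) = 9/5 - 5*F)
(X(-1, -3) - 345)² = ((9/5 - 5*(-1)) - 345)² = ((9/5 + 5) - 345)² = (34/5 - 345)² = (-1691/5)² = 2859481/25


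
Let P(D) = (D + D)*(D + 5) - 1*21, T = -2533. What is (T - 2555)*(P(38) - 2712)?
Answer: -2722080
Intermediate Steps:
P(D) = -21 + 2*D*(5 + D) (P(D) = (2*D)*(5 + D) - 21 = 2*D*(5 + D) - 21 = -21 + 2*D*(5 + D))
(T - 2555)*(P(38) - 2712) = (-2533 - 2555)*((-21 + 2*38² + 10*38) - 2712) = -5088*((-21 + 2*1444 + 380) - 2712) = -5088*((-21 + 2888 + 380) - 2712) = -5088*(3247 - 2712) = -5088*535 = -2722080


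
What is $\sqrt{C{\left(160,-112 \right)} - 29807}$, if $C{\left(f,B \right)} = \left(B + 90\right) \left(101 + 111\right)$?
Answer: $i \sqrt{34471} \approx 185.66 i$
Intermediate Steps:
$C{\left(f,B \right)} = 19080 + 212 B$ ($C{\left(f,B \right)} = \left(90 + B\right) 212 = 19080 + 212 B$)
$\sqrt{C{\left(160,-112 \right)} - 29807} = \sqrt{\left(19080 + 212 \left(-112\right)\right) - 29807} = \sqrt{\left(19080 - 23744\right) - 29807} = \sqrt{-4664 - 29807} = \sqrt{-34471} = i \sqrt{34471}$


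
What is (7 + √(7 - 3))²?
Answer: 81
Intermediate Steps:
(7 + √(7 - 3))² = (7 + √4)² = (7 + 2)² = 9² = 81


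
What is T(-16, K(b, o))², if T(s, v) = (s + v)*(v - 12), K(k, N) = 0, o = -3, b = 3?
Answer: 36864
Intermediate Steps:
T(s, v) = (-12 + v)*(s + v) (T(s, v) = (s + v)*(-12 + v) = (-12 + v)*(s + v))
T(-16, K(b, o))² = (0² - 12*(-16) - 12*0 - 16*0)² = (0 + 192 + 0 + 0)² = 192² = 36864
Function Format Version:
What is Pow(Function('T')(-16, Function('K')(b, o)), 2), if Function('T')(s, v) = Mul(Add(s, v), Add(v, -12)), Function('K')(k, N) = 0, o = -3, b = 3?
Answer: 36864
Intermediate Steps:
Function('T')(s, v) = Mul(Add(-12, v), Add(s, v)) (Function('T')(s, v) = Mul(Add(s, v), Add(-12, v)) = Mul(Add(-12, v), Add(s, v)))
Pow(Function('T')(-16, Function('K')(b, o)), 2) = Pow(Add(Pow(0, 2), Mul(-12, -16), Mul(-12, 0), Mul(-16, 0)), 2) = Pow(Add(0, 192, 0, 0), 2) = Pow(192, 2) = 36864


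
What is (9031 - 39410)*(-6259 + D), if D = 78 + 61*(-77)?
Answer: 330462762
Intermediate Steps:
D = -4619 (D = 78 - 4697 = -4619)
(9031 - 39410)*(-6259 + D) = (9031 - 39410)*(-6259 - 4619) = -30379*(-10878) = 330462762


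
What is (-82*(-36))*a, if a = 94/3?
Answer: 92496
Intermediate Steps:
a = 94/3 (a = 94*(⅓) = 94/3 ≈ 31.333)
(-82*(-36))*a = -82*(-36)*(94/3) = 2952*(94/3) = 92496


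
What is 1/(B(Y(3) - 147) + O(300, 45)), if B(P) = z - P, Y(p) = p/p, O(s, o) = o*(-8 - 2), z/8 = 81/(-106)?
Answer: -53/16436 ≈ -0.0032246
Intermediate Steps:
z = -324/53 (z = 8*(81/(-106)) = 8*(81*(-1/106)) = 8*(-81/106) = -324/53 ≈ -6.1132)
O(s, o) = -10*o (O(s, o) = o*(-10) = -10*o)
Y(p) = 1
B(P) = -324/53 - P
1/(B(Y(3) - 147) + O(300, 45)) = 1/((-324/53 - (1 - 147)) - 10*45) = 1/((-324/53 - 1*(-146)) - 450) = 1/((-324/53 + 146) - 450) = 1/(7414/53 - 450) = 1/(-16436/53) = -53/16436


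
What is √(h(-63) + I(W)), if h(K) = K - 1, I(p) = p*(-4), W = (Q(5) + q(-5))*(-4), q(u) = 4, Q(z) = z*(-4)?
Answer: 8*I*√5 ≈ 17.889*I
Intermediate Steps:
Q(z) = -4*z
W = 64 (W = (-4*5 + 4)*(-4) = (-20 + 4)*(-4) = -16*(-4) = 64)
I(p) = -4*p
h(K) = -1 + K
√(h(-63) + I(W)) = √((-1 - 63) - 4*64) = √(-64 - 256) = √(-320) = 8*I*√5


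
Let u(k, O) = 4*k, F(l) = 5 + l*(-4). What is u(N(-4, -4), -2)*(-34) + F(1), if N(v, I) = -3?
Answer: 409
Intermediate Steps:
F(l) = 5 - 4*l
u(N(-4, -4), -2)*(-34) + F(1) = (4*(-3))*(-34) + (5 - 4*1) = -12*(-34) + (5 - 4) = 408 + 1 = 409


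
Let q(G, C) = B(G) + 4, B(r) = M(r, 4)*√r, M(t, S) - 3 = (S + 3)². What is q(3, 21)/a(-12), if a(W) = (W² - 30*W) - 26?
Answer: 2/239 + 26*√3/239 ≈ 0.19679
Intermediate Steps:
M(t, S) = 3 + (3 + S)² (M(t, S) = 3 + (S + 3)² = 3 + (3 + S)²)
a(W) = -26 + W² - 30*W
B(r) = 52*√r (B(r) = (3 + (3 + 4)²)*√r = (3 + 7²)*√r = (3 + 49)*√r = 52*√r)
q(G, C) = 4 + 52*√G (q(G, C) = 52*√G + 4 = 4 + 52*√G)
q(3, 21)/a(-12) = (4 + 52*√3)/(-26 + (-12)² - 30*(-12)) = (4 + 52*√3)/(-26 + 144 + 360) = (4 + 52*√3)/478 = (4 + 52*√3)*(1/478) = 2/239 + 26*√3/239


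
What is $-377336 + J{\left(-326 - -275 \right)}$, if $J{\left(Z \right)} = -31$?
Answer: $-377367$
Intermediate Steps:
$-377336 + J{\left(-326 - -275 \right)} = -377336 - 31 = -377367$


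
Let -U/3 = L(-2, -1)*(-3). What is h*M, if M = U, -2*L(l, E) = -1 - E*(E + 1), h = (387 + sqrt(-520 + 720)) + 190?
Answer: 5193/2 + 45*sqrt(2) ≈ 2660.1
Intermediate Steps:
h = 577 + 10*sqrt(2) (h = (387 + sqrt(200)) + 190 = (387 + 10*sqrt(2)) + 190 = 577 + 10*sqrt(2) ≈ 591.14)
L(l, E) = 1/2 + E*(1 + E)/2 (L(l, E) = -(-1 - E*(E + 1))/2 = -(-1 - E*(1 + E))/2 = 1/2 + E*(1 + E)/2)
U = 9/2 (U = -3*(1/2 + (1/2)*(-1) + (1/2)*(-1)**2)*(-3) = -3*(1/2 - 1/2 + (1/2)*1)*(-3) = -3*(1/2 - 1/2 + 1/2)*(-3) = -3*(-3)/2 = -3*(-3/2) = 9/2 ≈ 4.5000)
M = 9/2 ≈ 4.5000
h*M = (577 + 10*sqrt(2))*(9/2) = 5193/2 + 45*sqrt(2)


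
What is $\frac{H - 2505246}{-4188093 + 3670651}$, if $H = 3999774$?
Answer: $- \frac{747264}{258721} \approx -2.8883$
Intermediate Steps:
$\frac{H - 2505246}{-4188093 + 3670651} = \frac{3999774 - 2505246}{-4188093 + 3670651} = \frac{1494528}{-517442} = 1494528 \left(- \frac{1}{517442}\right) = - \frac{747264}{258721}$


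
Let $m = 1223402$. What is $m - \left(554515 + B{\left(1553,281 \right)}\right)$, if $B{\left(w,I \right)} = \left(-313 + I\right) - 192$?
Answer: $669111$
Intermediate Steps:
$B{\left(w,I \right)} = -505 + I$
$m - \left(554515 + B{\left(1553,281 \right)}\right) = 1223402 - 554291 = 669111$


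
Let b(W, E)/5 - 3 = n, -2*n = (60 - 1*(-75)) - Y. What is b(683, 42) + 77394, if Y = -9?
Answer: 77049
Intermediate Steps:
n = -72 (n = -((60 - 1*(-75)) - 1*(-9))/2 = -((60 + 75) + 9)/2 = -(135 + 9)/2 = -½*144 = -72)
b(W, E) = -345 (b(W, E) = 15 + 5*(-72) = 15 - 360 = -345)
b(683, 42) + 77394 = -345 + 77394 = 77049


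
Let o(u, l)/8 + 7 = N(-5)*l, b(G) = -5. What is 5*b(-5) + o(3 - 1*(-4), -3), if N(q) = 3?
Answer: -153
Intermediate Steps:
o(u, l) = -56 + 24*l (o(u, l) = -56 + 8*(3*l) = -56 + 24*l)
5*b(-5) + o(3 - 1*(-4), -3) = 5*(-5) + (-56 + 24*(-3)) = -25 + (-56 - 72) = -25 - 128 = -153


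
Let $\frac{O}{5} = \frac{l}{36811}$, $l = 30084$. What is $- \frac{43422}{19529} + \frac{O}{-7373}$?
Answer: $- \frac{11787994147446}{5300317126087} \approx -2.224$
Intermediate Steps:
$O = \frac{150420}{36811}$ ($O = 5 \cdot \frac{30084}{36811} = \frac{150420}{36811} \approx 4.0863$)
$- \frac{43422}{19529} + \frac{O}{-7373} = - \frac{43422}{19529} + \frac{150420}{36811 \left(-7373\right)} = \left(-43422\right) \frac{1}{19529} + \frac{150420}{36811} \left(- \frac{1}{7373}\right) = - \frac{43422}{19529} - \frac{150420}{271407503} = - \frac{11787994147446}{5300317126087}$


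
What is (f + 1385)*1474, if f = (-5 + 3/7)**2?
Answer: 101542386/49 ≈ 2.0723e+6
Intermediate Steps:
f = 1024/49 (f = (-5 + 3*(1/7))**2 = (-5 + 3/7)**2 = (-32/7)**2 = 1024/49 ≈ 20.898)
(f + 1385)*1474 = (1024/49 + 1385)*1474 = (68889/49)*1474 = 101542386/49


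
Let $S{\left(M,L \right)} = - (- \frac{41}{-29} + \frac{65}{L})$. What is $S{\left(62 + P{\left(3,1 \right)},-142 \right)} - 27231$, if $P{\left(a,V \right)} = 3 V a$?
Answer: $- \frac{112141195}{4118} \approx -27232.0$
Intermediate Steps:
$P{\left(a,V \right)} = 3 V a$
$S{\left(M,L \right)} = - \frac{41}{29} - \frac{65}{L}$ ($S{\left(M,L \right)} = - (\left(-41\right) \left(- \frac{1}{29}\right) + \frac{65}{L}) = - (\frac{41}{29} + \frac{65}{L}) = - \frac{41}{29} - \frac{65}{L}$)
$S{\left(62 + P{\left(3,1 \right)},-142 \right)} - 27231 = \left(- \frac{41}{29} - \frac{65}{-142}\right) - 27231 = \left(- \frac{41}{29} - - \frac{65}{142}\right) - 27231 = \left(- \frac{41}{29} + \frac{65}{142}\right) - 27231 = - \frac{3937}{4118} - 27231 = - \frac{112141195}{4118}$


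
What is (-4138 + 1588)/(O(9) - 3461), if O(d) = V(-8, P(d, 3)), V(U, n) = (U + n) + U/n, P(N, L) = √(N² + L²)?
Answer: 398067750/541524883 + 313650*√10/541524883 ≈ 0.73692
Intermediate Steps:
P(N, L) = √(L² + N²)
V(U, n) = U + n + U/n
O(d) = -8 + √(9 + d²) - 8/√(9 + d²) (O(d) = -8 + √(3² + d²) - 8/√(3² + d²) = -8 + √(9 + d²) - 8/√(9 + d²))
(-4138 + 1588)/(O(9) - 3461) = (-4138 + 1588)/((1 + 9² - 8*√(9 + 9²))/√(9 + 9²) - 3461) = -2550/((1 + 81 - 8*√(9 + 81))/√(9 + 81) - 3461) = -2550/((1 + 81 - 24*√10)/√90 - 3461) = -2550/((√10/30)*(1 + 81 - 24*√10) - 3461) = -2550/((√10/30)*(82 - 24*√10) - 3461) = -2550/(√10*(82 - 24*√10)/30 - 3461) = -2550/(-3461 + √10*(82 - 24*√10)/30)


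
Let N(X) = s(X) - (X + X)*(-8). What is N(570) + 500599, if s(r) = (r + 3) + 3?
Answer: 510295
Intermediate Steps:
s(r) = 6 + r (s(r) = (3 + r) + 3 = 6 + r)
N(X) = 6 + 17*X (N(X) = (6 + X) - (X + X)*(-8) = (6 + X) - 2*X*(-8) = (6 + X) - (-16)*X = (6 + X) + 16*X = 6 + 17*X)
N(570) + 500599 = (6 + 17*570) + 500599 = (6 + 9690) + 500599 = 9696 + 500599 = 510295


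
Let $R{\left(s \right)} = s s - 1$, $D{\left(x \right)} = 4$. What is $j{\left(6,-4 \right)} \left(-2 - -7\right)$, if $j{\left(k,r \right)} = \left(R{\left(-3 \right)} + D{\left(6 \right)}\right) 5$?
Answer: $300$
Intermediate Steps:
$R{\left(s \right)} = -1 + s^{2}$ ($R{\left(s \right)} = s^{2} - 1 = -1 + s^{2}$)
$j{\left(k,r \right)} = 60$ ($j{\left(k,r \right)} = \left(\left(-1 + \left(-3\right)^{2}\right) + 4\right) 5 = \left(\left(-1 + 9\right) + 4\right) 5 = \left(8 + 4\right) 5 = 12 \cdot 5 = 60$)
$j{\left(6,-4 \right)} \left(-2 - -7\right) = 60 \left(-2 - -7\right) = 60 \left(-2 + 7\right) = 60 \cdot 5 = 300$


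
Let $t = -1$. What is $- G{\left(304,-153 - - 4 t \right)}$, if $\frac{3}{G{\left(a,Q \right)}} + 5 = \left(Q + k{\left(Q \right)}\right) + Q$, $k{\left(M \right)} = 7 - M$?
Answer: $\frac{3}{155} \approx 0.019355$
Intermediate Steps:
$G{\left(a,Q \right)} = \frac{3}{2 + Q}$ ($G{\left(a,Q \right)} = \frac{3}{-5 + \left(\left(Q - \left(-7 + Q\right)\right) + Q\right)} = \frac{3}{-5 + \left(7 + Q\right)} = \frac{3}{2 + Q}$)
$- G{\left(304,-153 - - 4 t \right)} = - \frac{3}{2 - \left(153 - -4\right)} = - \frac{3}{2 - 157} = - \frac{3}{-155} = - \frac{3 \left(-1\right)}{155} = \left(-1\right) \left(- \frac{3}{155}\right) = \frac{3}{155}$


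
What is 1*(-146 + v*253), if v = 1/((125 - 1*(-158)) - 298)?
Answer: -2443/15 ≈ -162.87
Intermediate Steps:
v = -1/15 (v = 1/((125 + 158) - 298) = 1/(283 - 298) = 1/(-15) = -1/15 ≈ -0.066667)
1*(-146 + v*253) = 1*(-146 - 1/15*253) = 1*(-146 - 253/15) = 1*(-2443/15) = -2443/15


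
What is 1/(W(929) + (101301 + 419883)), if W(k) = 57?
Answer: 1/521241 ≈ 1.9185e-6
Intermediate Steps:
1/(W(929) + (101301 + 419883)) = 1/(57 + (101301 + 419883)) = 1/(57 + 521184) = 1/521241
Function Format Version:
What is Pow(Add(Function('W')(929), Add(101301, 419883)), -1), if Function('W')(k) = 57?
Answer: Rational(1, 521241) ≈ 1.9185e-6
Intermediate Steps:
Pow(Add(Function('W')(929), Add(101301, 419883)), -1) = Pow(Add(57, Add(101301, 419883)), -1) = Pow(Add(57, 521184), -1) = Pow(521241, -1) = Rational(1, 521241)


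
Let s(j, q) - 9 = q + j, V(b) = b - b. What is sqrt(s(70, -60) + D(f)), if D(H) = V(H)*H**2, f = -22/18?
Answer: sqrt(19) ≈ 4.3589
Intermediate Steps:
V(b) = 0
f = -11/9 (f = -22*1/18 = -11/9 ≈ -1.2222)
D(H) = 0 (D(H) = 0*H**2 = 0)
s(j, q) = 9 + j + q (s(j, q) = 9 + (q + j) = 9 + (j + q) = 9 + j + q)
sqrt(s(70, -60) + D(f)) = sqrt((9 + 70 - 60) + 0) = sqrt(19 + 0) = sqrt(19)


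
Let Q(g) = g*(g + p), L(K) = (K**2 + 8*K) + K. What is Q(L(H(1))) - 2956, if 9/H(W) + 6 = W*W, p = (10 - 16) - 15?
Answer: -1572424/625 ≈ -2515.9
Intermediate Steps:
p = -21 (p = -6 - 15 = -21)
H(W) = 9/(-6 + W**2) (H(W) = 9/(-6 + W*W) = 9/(-6 + W**2))
L(K) = K**2 + 9*K
Q(g) = g*(-21 + g) (Q(g) = g*(g - 21) = g*(-21 + g))
Q(L(H(1))) - 2956 = ((9/(-6 + 1**2))*(9 + 9/(-6 + 1**2)))*(-21 + (9/(-6 + 1**2))*(9 + 9/(-6 + 1**2))) - 2956 = ((9/(-6 + 1))*(9 + 9/(-6 + 1)))*(-21 + (9/(-6 + 1))*(9 + 9/(-6 + 1))) - 2956 = ((9/(-5))*(9 + 9/(-5)))*(-21 + (9/(-5))*(9 + 9/(-5))) - 2956 = ((9*(-1/5))*(9 + 9*(-1/5)))*(-21 + (9*(-1/5))*(9 + 9*(-1/5))) - 2956 = (-9*(9 - 9/5)/5)*(-21 - 9*(9 - 9/5)/5) - 2956 = (-9/5*36/5)*(-21 - 9/5*36/5) - 2956 = -324*(-21 - 324/25)/25 - 2956 = -324/25*(-849/25) - 2956 = 275076/625 - 2956 = -1572424/625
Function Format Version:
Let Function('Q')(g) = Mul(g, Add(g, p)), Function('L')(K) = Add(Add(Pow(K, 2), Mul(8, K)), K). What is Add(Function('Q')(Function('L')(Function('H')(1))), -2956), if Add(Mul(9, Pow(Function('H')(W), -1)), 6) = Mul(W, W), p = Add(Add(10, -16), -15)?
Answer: Rational(-1572424, 625) ≈ -2515.9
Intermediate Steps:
p = -21 (p = Add(-6, -15) = -21)
Function('H')(W) = Mul(9, Pow(Add(-6, Pow(W, 2)), -1)) (Function('H')(W) = Mul(9, Pow(Add(-6, Mul(W, W)), -1)) = Mul(9, Pow(Add(-6, Pow(W, 2)), -1)))
Function('L')(K) = Add(Pow(K, 2), Mul(9, K))
Function('Q')(g) = Mul(g, Add(-21, g)) (Function('Q')(g) = Mul(g, Add(g, -21)) = Mul(g, Add(-21, g)))
Add(Function('Q')(Function('L')(Function('H')(1))), -2956) = Add(Mul(Mul(Mul(9, Pow(Add(-6, Pow(1, 2)), -1)), Add(9, Mul(9, Pow(Add(-6, Pow(1, 2)), -1)))), Add(-21, Mul(Mul(9, Pow(Add(-6, Pow(1, 2)), -1)), Add(9, Mul(9, Pow(Add(-6, Pow(1, 2)), -1)))))), -2956) = Add(Mul(Mul(Mul(9, Pow(Add(-6, 1), -1)), Add(9, Mul(9, Pow(Add(-6, 1), -1)))), Add(-21, Mul(Mul(9, Pow(Add(-6, 1), -1)), Add(9, Mul(9, Pow(Add(-6, 1), -1)))))), -2956) = Add(Mul(Mul(Mul(9, Pow(-5, -1)), Add(9, Mul(9, Pow(-5, -1)))), Add(-21, Mul(Mul(9, Pow(-5, -1)), Add(9, Mul(9, Pow(-5, -1)))))), -2956) = Add(Mul(Mul(Mul(9, Rational(-1, 5)), Add(9, Mul(9, Rational(-1, 5)))), Add(-21, Mul(Mul(9, Rational(-1, 5)), Add(9, Mul(9, Rational(-1, 5)))))), -2956) = Add(Mul(Mul(Rational(-9, 5), Add(9, Rational(-9, 5))), Add(-21, Mul(Rational(-9, 5), Add(9, Rational(-9, 5))))), -2956) = Add(Mul(Mul(Rational(-9, 5), Rational(36, 5)), Add(-21, Mul(Rational(-9, 5), Rational(36, 5)))), -2956) = Add(Mul(Rational(-324, 25), Add(-21, Rational(-324, 25))), -2956) = Add(Mul(Rational(-324, 25), Rational(-849, 25)), -2956) = Add(Rational(275076, 625), -2956) = Rational(-1572424, 625)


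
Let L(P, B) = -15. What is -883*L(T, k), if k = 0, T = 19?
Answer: 13245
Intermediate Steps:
-883*L(T, k) = -883*(-15) = 13245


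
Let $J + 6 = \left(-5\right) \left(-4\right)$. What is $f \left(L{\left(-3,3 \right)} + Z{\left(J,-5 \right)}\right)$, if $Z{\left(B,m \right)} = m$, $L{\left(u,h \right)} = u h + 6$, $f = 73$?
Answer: $-584$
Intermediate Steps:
$L{\left(u,h \right)} = 6 + h u$ ($L{\left(u,h \right)} = h u + 6 = 6 + h u$)
$J = 14$ ($J = -6 - -20 = -6 + 20 = 14$)
$f \left(L{\left(-3,3 \right)} + Z{\left(J,-5 \right)}\right) = 73 \left(\left(6 + 3 \left(-3\right)\right) - 5\right) = 73 \left(\left(6 - 9\right) - 5\right) = 73 \left(-3 - 5\right) = 73 \left(-8\right) = -584$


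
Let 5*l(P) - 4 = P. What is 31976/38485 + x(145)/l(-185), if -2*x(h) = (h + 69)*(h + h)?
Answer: 5976735406/6965785 ≈ 858.01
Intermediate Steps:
l(P) = 4/5 + P/5
x(h) = -h*(69 + h) (x(h) = -(h + 69)*(h + h)/2 = -(69 + h)*2*h/2 = -h*(69 + h))
31976/38485 + x(145)/l(-185) = 31976/38485 + (-1*145*(69 + 145))/(4/5 + (1/5)*(-185)) = 31976*(1/38485) + (-1*145*214)/(4/5 - 37) = 31976/38485 - 31030/(-181/5) = 31976/38485 - 31030*(-5/181) = 31976/38485 + 155150/181 = 5976735406/6965785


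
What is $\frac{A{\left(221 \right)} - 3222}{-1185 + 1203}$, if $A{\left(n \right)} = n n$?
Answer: $\frac{45619}{18} \approx 2534.4$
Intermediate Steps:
$A{\left(n \right)} = n^{2}$
$\frac{A{\left(221 \right)} - 3222}{-1185 + 1203} = \frac{221^{2} - 3222}{-1185 + 1203} = \frac{48841 - 3222}{18} = 45619 \cdot \frac{1}{18} = \frac{45619}{18}$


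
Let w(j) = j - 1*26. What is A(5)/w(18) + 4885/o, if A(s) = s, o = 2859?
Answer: 24785/22872 ≈ 1.0836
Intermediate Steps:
w(j) = -26 + j (w(j) = j - 26 = -26 + j)
A(5)/w(18) + 4885/o = 5/(-26 + 18) + 4885/2859 = 5/(-8) + 4885*(1/2859) = 5*(-⅛) + 4885/2859 = -5/8 + 4885/2859 = 24785/22872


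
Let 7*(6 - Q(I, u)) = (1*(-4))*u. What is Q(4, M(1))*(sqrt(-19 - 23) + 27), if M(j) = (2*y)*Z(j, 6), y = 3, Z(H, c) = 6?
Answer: 5022/7 + 186*I*sqrt(42)/7 ≈ 717.43 + 172.2*I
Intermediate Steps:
M(j) = 36 (M(j) = (2*3)*6 = 6*6 = 36)
Q(I, u) = 6 + 4*u/7 (Q(I, u) = 6 - 1*(-4)*u/7 = 6 - (-4)*u/7 = 6 + 4*u/7)
Q(4, M(1))*(sqrt(-19 - 23) + 27) = (6 + (4/7)*36)*(sqrt(-19 - 23) + 27) = (6 + 144/7)*(sqrt(-42) + 27) = 186*(I*sqrt(42) + 27)/7 = 186*(27 + I*sqrt(42))/7 = 5022/7 + 186*I*sqrt(42)/7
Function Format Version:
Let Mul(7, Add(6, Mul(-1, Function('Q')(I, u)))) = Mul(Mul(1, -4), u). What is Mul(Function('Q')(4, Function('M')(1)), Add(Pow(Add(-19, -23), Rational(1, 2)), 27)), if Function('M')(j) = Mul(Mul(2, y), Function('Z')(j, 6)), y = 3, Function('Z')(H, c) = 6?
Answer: Add(Rational(5022, 7), Mul(Rational(186, 7), I, Pow(42, Rational(1, 2)))) ≈ Add(717.43, Mul(172.20, I))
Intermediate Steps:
Function('M')(j) = 36 (Function('M')(j) = Mul(Mul(2, 3), 6) = Mul(6, 6) = 36)
Function('Q')(I, u) = Add(6, Mul(Rational(4, 7), u)) (Function('Q')(I, u) = Add(6, Mul(Rational(-1, 7), Mul(Mul(1, -4), u))) = Add(6, Mul(Rational(-1, 7), Mul(-4, u))) = Add(6, Mul(Rational(4, 7), u)))
Mul(Function('Q')(4, Function('M')(1)), Add(Pow(Add(-19, -23), Rational(1, 2)), 27)) = Mul(Add(6, Mul(Rational(4, 7), 36)), Add(Pow(Add(-19, -23), Rational(1, 2)), 27)) = Mul(Add(6, Rational(144, 7)), Add(Pow(-42, Rational(1, 2)), 27)) = Mul(Rational(186, 7), Add(Mul(I, Pow(42, Rational(1, 2))), 27)) = Mul(Rational(186, 7), Add(27, Mul(I, Pow(42, Rational(1, 2))))) = Add(Rational(5022, 7), Mul(Rational(186, 7), I, Pow(42, Rational(1, 2))))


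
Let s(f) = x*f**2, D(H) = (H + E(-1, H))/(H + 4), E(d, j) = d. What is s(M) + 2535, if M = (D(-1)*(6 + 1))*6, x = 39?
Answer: 33111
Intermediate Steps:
D(H) = (-1 + H)/(4 + H) (D(H) = (H - 1)/(H + 4) = (-1 + H)/(4 + H))
M = -28 (M = (((-1 - 1)/(4 - 1))*(6 + 1))*6 = ((-2/3)*7)*6 = (((1/3)*(-2))*7)*6 = -2/3*7*6 = -14/3*6 = -28)
s(f) = 39*f**2
s(M) + 2535 = 39*(-28)**2 + 2535 = 39*784 + 2535 = 30576 + 2535 = 33111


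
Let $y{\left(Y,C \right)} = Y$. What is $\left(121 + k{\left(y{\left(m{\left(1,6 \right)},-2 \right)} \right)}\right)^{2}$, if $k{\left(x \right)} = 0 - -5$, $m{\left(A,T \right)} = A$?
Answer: $15876$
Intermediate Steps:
$k{\left(x \right)} = 5$ ($k{\left(x \right)} = 0 + 5 = 5$)
$\left(121 + k{\left(y{\left(m{\left(1,6 \right)},-2 \right)} \right)}\right)^{2} = \left(121 + 5\right)^{2} = 126^{2} = 15876$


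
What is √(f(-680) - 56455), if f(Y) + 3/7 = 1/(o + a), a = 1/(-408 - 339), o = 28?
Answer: I*√1210088828961355/146405 ≈ 237.6*I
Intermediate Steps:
a = -1/747 (a = 1/(-747) = -1/747 ≈ -0.0013387)
f(Y) = -57516/146405 (f(Y) = -3/7 + 1/(28 - 1/747) = -3/7 + 1/(20915/747) = -3/7 + 747/20915 = -57516/146405)
√(f(-680) - 56455) = √(-57516/146405 - 56455) = √(-8265351791/146405) = I*√1210088828961355/146405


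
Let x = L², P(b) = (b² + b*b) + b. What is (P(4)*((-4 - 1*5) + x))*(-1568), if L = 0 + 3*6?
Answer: -17781120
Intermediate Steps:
L = 18 (L = 0 + 18 = 18)
P(b) = b + 2*b² (P(b) = (b² + b²) + b = 2*b² + b = b + 2*b²)
x = 324 (x = 18² = 324)
(P(4)*((-4 - 1*5) + x))*(-1568) = ((4*(1 + 2*4))*((-4 - 1*5) + 324))*(-1568) = ((4*(1 + 8))*((-4 - 5) + 324))*(-1568) = ((4*9)*(-9 + 324))*(-1568) = (36*315)*(-1568) = 11340*(-1568) = -17781120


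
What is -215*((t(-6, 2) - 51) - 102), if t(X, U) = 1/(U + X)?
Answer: 131795/4 ≈ 32949.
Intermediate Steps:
-215*((t(-6, 2) - 51) - 102) = -215*((1/(2 - 6) - 51) - 102) = -215*((1/(-4) - 51) - 102) = -215*((-¼ - 51) - 102) = -215*(-205/4 - 102) = -215*(-613/4) = 131795/4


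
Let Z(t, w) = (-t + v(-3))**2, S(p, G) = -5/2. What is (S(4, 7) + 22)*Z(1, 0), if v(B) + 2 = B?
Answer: 702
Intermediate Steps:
v(B) = -2 + B
S(p, G) = -5/2 (S(p, G) = -5*1/2 = -5/2)
Z(t, w) = (-5 - t)**2 (Z(t, w) = (-t + (-2 - 3))**2 = (-t - 5)**2 = (-5 - t)**2)
(S(4, 7) + 22)*Z(1, 0) = (-5/2 + 22)*(5 + 1)**2 = (39/2)*6**2 = (39/2)*36 = 702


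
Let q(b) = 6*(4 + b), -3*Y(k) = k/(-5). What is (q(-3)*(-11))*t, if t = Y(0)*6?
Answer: 0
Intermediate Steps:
Y(k) = k/15 (Y(k) = -k/(3*(-5)) = -k*(-1)/(3*5) = -(-1)*k/15 = k/15)
q(b) = 24 + 6*b
t = 0 (t = ((1/15)*0)*6 = 0*6 = 0)
(q(-3)*(-11))*t = ((24 + 6*(-3))*(-11))*0 = ((24 - 18)*(-11))*0 = (6*(-11))*0 = -66*0 = 0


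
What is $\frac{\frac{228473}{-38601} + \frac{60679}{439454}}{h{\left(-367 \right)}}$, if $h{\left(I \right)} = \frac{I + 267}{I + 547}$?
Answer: $\frac{98061103663}{9424091030} \approx 10.405$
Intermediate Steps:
$h{\left(I \right)} = \frac{267 + I}{547 + I}$
$\frac{\frac{228473}{-38601} + \frac{60679}{439454}}{h{\left(-367 \right)}} = \frac{\frac{228473}{-38601} + \frac{60679}{439454}}{\frac{1}{547 - 367} \left(267 - 367\right)} = \frac{228473 \left(- \frac{1}{38601}\right) + 60679 \cdot \frac{1}{439454}}{\frac{1}{180} \left(-100\right)} = \frac{- \frac{228473}{38601} + \frac{60679}{439454}}{\frac{1}{180} \left(-100\right)} = - \frac{98061103663}{16963363854 \left(- \frac{5}{9}\right)} = \left(- \frac{98061103663}{16963363854}\right) \left(- \frac{9}{5}\right) = \frac{98061103663}{9424091030}$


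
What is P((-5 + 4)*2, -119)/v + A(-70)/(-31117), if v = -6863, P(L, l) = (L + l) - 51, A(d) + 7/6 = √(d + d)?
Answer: 32160785/1281335826 - 2*I*√35/31117 ≈ 0.025099 - 0.00038025*I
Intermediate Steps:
A(d) = -7/6 + √2*√d (A(d) = -7/6 + √(d + d) = -7/6 + √(2*d) = -7/6 + √2*√d)
P(L, l) = -51 + L + l
P((-5 + 4)*2, -119)/v + A(-70)/(-31117) = (-51 + (-5 + 4)*2 - 119)/(-6863) + (-7/6 + √2*√(-70))/(-31117) = (-51 - 1*2 - 119)*(-1/6863) + (-7/6 + √2*(I*√70))*(-1/31117) = (-51 - 2 - 119)*(-1/6863) + (-7/6 + 2*I*√35)*(-1/31117) = -172*(-1/6863) + (7/186702 - 2*I*√35/31117) = 172/6863 + (7/186702 - 2*I*√35/31117) = 32160785/1281335826 - 2*I*√35/31117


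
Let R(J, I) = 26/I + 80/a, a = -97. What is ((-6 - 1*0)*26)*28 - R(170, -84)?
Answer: -17790611/4074 ≈ -4366.9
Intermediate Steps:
R(J, I) = -80/97 + 26/I (R(J, I) = 26/I + 80/(-97) = 26/I + 80*(-1/97) = 26/I - 80/97 = -80/97 + 26/I)
((-6 - 1*0)*26)*28 - R(170, -84) = ((-6 - 1*0)*26)*28 - (-80/97 + 26/(-84)) = ((-6 + 0)*26)*28 - (-80/97 + 26*(-1/84)) = -6*26*28 - (-80/97 - 13/42) = -156*28 - 1*(-4621/4074) = -4368 + 4621/4074 = -17790611/4074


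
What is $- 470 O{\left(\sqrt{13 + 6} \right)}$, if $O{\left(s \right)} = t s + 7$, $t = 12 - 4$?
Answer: $-3290 - 3760 \sqrt{19} \approx -19679.0$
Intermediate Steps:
$t = 8$
$O{\left(s \right)} = 7 + 8 s$ ($O{\left(s \right)} = 8 s + 7 = 7 + 8 s$)
$- 470 O{\left(\sqrt{13 + 6} \right)} = - 470 \left(7 + 8 \sqrt{13 + 6}\right) = - 470 \left(7 + 8 \sqrt{19}\right) = -3290 - 3760 \sqrt{19}$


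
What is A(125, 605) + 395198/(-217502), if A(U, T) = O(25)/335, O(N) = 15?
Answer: -12912880/7286317 ≈ -1.7722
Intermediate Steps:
A(U, T) = 3/67 (A(U, T) = 15/335 = 15*(1/335) = 3/67)
A(125, 605) + 395198/(-217502) = 3/67 + 395198/(-217502) = 3/67 + 395198*(-1/217502) = 3/67 - 197599/108751 = -12912880/7286317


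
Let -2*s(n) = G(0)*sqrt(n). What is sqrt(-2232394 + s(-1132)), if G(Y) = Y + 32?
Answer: sqrt(-2232394 - 32*I*sqrt(283)) ≈ 0.18 - 1494.1*I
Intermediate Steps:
G(Y) = 32 + Y
s(n) = -16*sqrt(n) (s(n) = -(32 + 0)*sqrt(n)/2 = -16*sqrt(n))
sqrt(-2232394 + s(-1132)) = sqrt(-2232394 - 32*I*sqrt(283))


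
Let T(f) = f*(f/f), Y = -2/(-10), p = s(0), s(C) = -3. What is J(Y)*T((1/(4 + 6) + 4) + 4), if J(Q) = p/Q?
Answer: -243/2 ≈ -121.50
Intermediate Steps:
p = -3
Y = ⅕ (Y = -2*(-⅒) = ⅕ ≈ 0.20000)
J(Q) = -3/Q
T(f) = f (T(f) = f*1 = f)
J(Y)*T((1/(4 + 6) + 4) + 4) = (-3/⅕)*((1/(4 + 6) + 4) + 4) = (-3*5)*((1/10 + 4) + 4) = -15*((⅒ + 4) + 4) = -15*(41/10 + 4) = -15*81/10 = -243/2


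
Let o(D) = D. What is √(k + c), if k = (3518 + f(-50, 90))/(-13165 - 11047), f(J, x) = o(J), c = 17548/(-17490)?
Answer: I*√3212582803325445/52933485 ≈ 1.0708*I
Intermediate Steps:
c = -8774/8745 (c = 17548*(-1/17490) = -8774/8745 ≈ -1.0033)
f(J, x) = J
k = -867/6053 (k = (3518 - 50)/(-13165 - 11047) = 3468/(-24212) = 3468*(-1/24212) = -867/6053 ≈ -0.14323)
√(k + c) = √(-867/6053 - 8774/8745) = √(-60690937/52933485) = I*√3212582803325445/52933485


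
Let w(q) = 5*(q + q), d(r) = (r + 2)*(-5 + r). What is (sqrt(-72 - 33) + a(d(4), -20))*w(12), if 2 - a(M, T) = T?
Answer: 2640 + 120*I*sqrt(105) ≈ 2640.0 + 1229.6*I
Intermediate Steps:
d(r) = (-5 + r)*(2 + r) (d(r) = (2 + r)*(-5 + r) = (-5 + r)*(2 + r))
a(M, T) = 2 - T
w(q) = 10*q (w(q) = 5*(2*q) = 10*q)
(sqrt(-72 - 33) + a(d(4), -20))*w(12) = (sqrt(-72 - 33) + (2 - 1*(-20)))*(10*12) = (sqrt(-105) + (2 + 20))*120 = (I*sqrt(105) + 22)*120 = (22 + I*sqrt(105))*120 = 2640 + 120*I*sqrt(105)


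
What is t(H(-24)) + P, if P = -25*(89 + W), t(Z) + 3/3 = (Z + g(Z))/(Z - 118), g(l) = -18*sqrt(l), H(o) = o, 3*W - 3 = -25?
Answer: -435052/213 + 18*I*sqrt(6)/71 ≈ -2042.5 + 0.621*I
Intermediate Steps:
W = -22/3 (W = 1 + (1/3)*(-25) = 1 - 25/3 = -22/3 ≈ -7.3333)
t(Z) = -1 + (Z - 18*sqrt(Z))/(-118 + Z) (t(Z) = -1 + (Z - 18*sqrt(Z))/(Z - 118) = -1 + (Z - 18*sqrt(Z))/(-118 + Z))
P = -6125/3 (P = -25*(89 - 22/3) = -25*245/3 = -6125/3 ≈ -2041.7)
t(H(-24)) + P = 2*(59 - 18*I*sqrt(6))/(-118 - 24) - 6125/3 = 2*(59 - 18*I*sqrt(6))/(-142) - 6125/3 = 2*(-1/142)*(59 - 18*I*sqrt(6)) - 6125/3 = (-59/71 + 18*I*sqrt(6)/71) - 6125/3 = -435052/213 + 18*I*sqrt(6)/71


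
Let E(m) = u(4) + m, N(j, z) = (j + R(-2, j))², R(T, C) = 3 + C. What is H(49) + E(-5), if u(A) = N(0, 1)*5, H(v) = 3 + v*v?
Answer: 2444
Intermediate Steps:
N(j, z) = (3 + 2*j)² (N(j, z) = (j + (3 + j))² = (3 + 2*j)²)
H(v) = 3 + v²
u(A) = 45 (u(A) = (3 + 2*0)²*5 = (3 + 0)²*5 = 3²*5 = 9*5 = 45)
E(m) = 45 + m
H(49) + E(-5) = (3 + 49²) + (45 - 5) = (3 + 2401) + 40 = 2404 + 40 = 2444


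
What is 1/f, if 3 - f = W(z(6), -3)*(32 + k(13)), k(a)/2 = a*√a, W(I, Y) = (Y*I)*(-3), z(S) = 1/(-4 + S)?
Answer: 47/52692 - 13*√13/17564 ≈ -0.0017767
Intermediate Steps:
W(I, Y) = -3*I*Y (W(I, Y) = (I*Y)*(-3) = -3*I*Y)
k(a) = 2*a^(3/2) (k(a) = 2*(a*√a) = 2*a^(3/2))
f = -141 - 117*√13 (f = 3 - (-3*(-3)/(-4 + 6))*(32 + 2*13^(3/2)) = 3 - (-3*(-3)/2)*(32 + 2*(13*√13)) = 3 - (-3*½*(-3))*(32 + 26*√13) = 3 - 9*(32 + 26*√13)/2 = 3 - (144 + 117*√13) = 3 + (-144 - 117*√13) = -141 - 117*√13 ≈ -562.85)
1/f = 1/(-141 - 117*√13)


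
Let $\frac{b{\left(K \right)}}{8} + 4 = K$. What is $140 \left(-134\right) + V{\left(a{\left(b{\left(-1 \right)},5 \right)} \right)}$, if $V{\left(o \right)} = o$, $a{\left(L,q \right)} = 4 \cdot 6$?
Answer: $-18736$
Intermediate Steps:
$b{\left(K \right)} = -32 + 8 K$
$a{\left(L,q \right)} = 24$
$140 \left(-134\right) + V{\left(a{\left(b{\left(-1 \right)},5 \right)} \right)} = 140 \left(-134\right) + 24 = -18760 + 24 = -18736$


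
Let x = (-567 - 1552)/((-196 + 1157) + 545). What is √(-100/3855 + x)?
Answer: I*√214662395166/387042 ≈ 1.1971*I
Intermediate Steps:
x = -2119/1506 (x = -2119/(961 + 545) = -2119/1506 ≈ -1.4070)
√(-100/3855 + x) = √(-100/3855 - 2119/1506) = √(-100*1/3855 - 2119/1506) = √(-20/771 - 2119/1506) = √(-554623/387042) = I*√214662395166/387042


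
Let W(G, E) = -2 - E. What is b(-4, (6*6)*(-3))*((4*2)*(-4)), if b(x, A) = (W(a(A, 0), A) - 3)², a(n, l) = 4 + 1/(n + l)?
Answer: -339488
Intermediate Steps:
a(n, l) = 4 + 1/(l + n)
b(x, A) = (-5 - A)² (b(x, A) = ((-2 - A) - 3)² = (-5 - A)²)
b(-4, (6*6)*(-3))*((4*2)*(-4)) = (5 + (6*6)*(-3))²*((4*2)*(-4)) = (5 + 36*(-3))²*(8*(-4)) = (5 - 108)²*(-32) = (-103)²*(-32) = 10609*(-32) = -339488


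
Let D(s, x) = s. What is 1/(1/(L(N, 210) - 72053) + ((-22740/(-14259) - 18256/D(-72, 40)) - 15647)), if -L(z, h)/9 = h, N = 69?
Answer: -3163059711/48685339587056 ≈ -6.4969e-5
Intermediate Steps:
L(z, h) = -9*h
1/(1/(L(N, 210) - 72053) + ((-22740/(-14259) - 18256/D(-72, 40)) - 15647)) = 1/(1/(-9*210 - 72053) + ((-22740/(-14259) - 18256/(-72)) - 15647)) = 1/(1/(-1890 - 72053) + ((-22740*(-1/14259) - 18256*(-1/72)) - 15647)) = 1/(1/(-73943) + ((7580/4753 + 2282/9) - 15647)) = 1/(-1/73943 + (10914566/42777 - 15647)) = 1/(-1/73943 - 658417153/42777) = 1/(-48685339587056/3163059711) = -3163059711/48685339587056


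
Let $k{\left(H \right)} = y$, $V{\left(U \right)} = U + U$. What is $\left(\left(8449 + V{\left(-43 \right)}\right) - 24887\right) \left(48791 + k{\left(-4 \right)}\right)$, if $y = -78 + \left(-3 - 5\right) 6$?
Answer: $-804140460$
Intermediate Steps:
$V{\left(U \right)} = 2 U$
$y = -126$ ($y = -78 - 48 = -126$)
$k{\left(H \right)} = -126$
$\left(\left(8449 + V{\left(-43 \right)}\right) - 24887\right) \left(48791 + k{\left(-4 \right)}\right) = \left(\left(8449 + 2 \left(-43\right)\right) - 24887\right) \left(48791 - 126\right) = \left(\left(8449 - 86\right) - 24887\right) 48665 = \left(8363 - 24887\right) 48665 = \left(-16524\right) 48665 = -804140460$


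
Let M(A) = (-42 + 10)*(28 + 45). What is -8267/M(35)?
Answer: 8267/2336 ≈ 3.5390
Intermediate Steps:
M(A) = -2336 (M(A) = -32*73 = -2336)
-8267/M(35) = -8267/(-2336) = -8267*(-1/2336) = 8267/2336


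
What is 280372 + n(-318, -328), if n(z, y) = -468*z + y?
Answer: 428868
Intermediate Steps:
n(z, y) = y - 468*z
280372 + n(-318, -328) = 280372 + (-328 - 468*(-318)) = 280372 + (-328 + 148824) = 280372 + 148496 = 428868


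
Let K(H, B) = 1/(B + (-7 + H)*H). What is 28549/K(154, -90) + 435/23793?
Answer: 5105365939357/7931 ≈ 6.4372e+8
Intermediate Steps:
K(H, B) = 1/(B + H*(-7 + H))
28549/K(154, -90) + 435/23793 = 28549/(1/(-90 + 154**2 - 7*154)) + 435/23793 = 28549/(1/(-90 + 23716 - 1078)) + 435*(1/23793) = 28549/(1/22548) + 145/7931 = 28549*22548 + 145/7931 = 643722852 + 145/7931 = 5105365939357/7931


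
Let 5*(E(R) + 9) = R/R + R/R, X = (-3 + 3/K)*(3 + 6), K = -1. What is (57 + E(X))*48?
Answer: 11616/5 ≈ 2323.2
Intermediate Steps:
X = -54 (X = (-3 + 3/(-1))*(3 + 6) = (-3 + 3*(-1))*9 = (-3 - 3)*9 = -6*9 = -54)
E(R) = -43/5 (E(R) = -9 + (R/R + R/R)/5 = -9 + (1 + 1)/5 = -9 + (1/5)*2 = -9 + 2/5 = -43/5)
(57 + E(X))*48 = (57 - 43/5)*48 = (242/5)*48 = 11616/5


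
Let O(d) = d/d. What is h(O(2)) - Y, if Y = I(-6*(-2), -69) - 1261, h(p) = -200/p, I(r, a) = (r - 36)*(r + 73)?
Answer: 3101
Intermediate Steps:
O(d) = 1
I(r, a) = (-36 + r)*(73 + r)
Y = -3301 (Y = (-2628 + (-6*(-2))² + 37*(-6*(-2))) - 1261 = (-2628 + 12² + 37*12) - 1261 = (-2628 + 144 + 444) - 1261 = -2040 - 1261 = -3301)
h(O(2)) - Y = -200/1 - 1*(-3301) = -200*1 + 3301 = -200 + 3301 = 3101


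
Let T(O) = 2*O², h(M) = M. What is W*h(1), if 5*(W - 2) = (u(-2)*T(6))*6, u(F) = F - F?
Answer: 2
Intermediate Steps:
u(F) = 0
W = 2 (W = 2 + ((0*(2*6²))*6)/5 = 2 + ((0*(2*36))*6)/5 = 2 + ((0*72)*6)/5 = 2 + (0*6)/5 = 2 + (⅕)*0 = 2 + 0 = 2)
W*h(1) = 2*1 = 2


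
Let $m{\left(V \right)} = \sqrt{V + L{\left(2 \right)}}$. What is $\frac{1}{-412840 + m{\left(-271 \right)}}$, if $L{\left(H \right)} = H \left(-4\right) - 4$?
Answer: $- \frac{412840}{170436865883} - \frac{i \sqrt{283}}{170436865883} \approx -2.4222 \cdot 10^{-6} - 9.8703 \cdot 10^{-11} i$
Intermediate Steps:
$L{\left(H \right)} = -4 - 4 H$ ($L{\left(H \right)} = - 4 H - 4 = -4 - 4 H$)
$m{\left(V \right)} = \sqrt{-12 + V}$ ($m{\left(V \right)} = \sqrt{V - 12} = \sqrt{-12 + V}$)
$\frac{1}{-412840 + m{\left(-271 \right)}} = \frac{1}{-412840 + \sqrt{-12 - 271}} = \frac{1}{-412840 + \sqrt{-283}} = \frac{1}{-412840 + i \sqrt{283}}$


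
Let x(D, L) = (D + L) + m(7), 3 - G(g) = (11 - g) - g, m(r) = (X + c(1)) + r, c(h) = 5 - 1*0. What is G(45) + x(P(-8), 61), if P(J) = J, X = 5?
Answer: 152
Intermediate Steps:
c(h) = 5 (c(h) = 5 + 0 = 5)
m(r) = 10 + r (m(r) = (5 + 5) + r = 10 + r)
G(g) = -8 + 2*g (G(g) = 3 - ((11 - g) - g) = 3 - (11 - 2*g) = 3 + (-11 + 2*g) = -8 + 2*g)
x(D, L) = 17 + D + L (x(D, L) = (D + L) + (10 + 7) = (D + L) + 17 = 17 + D + L)
G(45) + x(P(-8), 61) = (-8 + 2*45) + (17 - 8 + 61) = (-8 + 90) + 70 = 82 + 70 = 152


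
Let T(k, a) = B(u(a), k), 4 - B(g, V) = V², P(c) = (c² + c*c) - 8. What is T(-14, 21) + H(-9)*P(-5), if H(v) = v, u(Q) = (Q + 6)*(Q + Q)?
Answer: -570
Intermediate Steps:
u(Q) = 2*Q*(6 + Q) (u(Q) = (6 + Q)*(2*Q) = 2*Q*(6 + Q))
P(c) = -8 + 2*c² (P(c) = (c² + c²) - 8 = 2*c² - 8 = -8 + 2*c²)
B(g, V) = 4 - V²
T(k, a) = 4 - k²
T(-14, 21) + H(-9)*P(-5) = (4 - 1*(-14)²) - 9*(-8 + 2*(-5)²) = (4 - 1*196) - 9*(-8 + 2*25) = (4 - 196) - 9*(-8 + 50) = -192 - 9*42 = -192 - 378 = -570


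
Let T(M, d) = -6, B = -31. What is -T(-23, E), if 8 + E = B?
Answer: 6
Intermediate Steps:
E = -39 (E = -8 - 31 = -39)
-T(-23, E) = -1*(-6) = 6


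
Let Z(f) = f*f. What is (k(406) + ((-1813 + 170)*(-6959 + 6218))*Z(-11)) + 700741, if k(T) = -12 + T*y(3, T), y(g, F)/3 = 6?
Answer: 148021060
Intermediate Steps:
y(g, F) = 18 (y(g, F) = 3*6 = 18)
Z(f) = f**2
k(T) = -12 + 18*T (k(T) = -12 + T*18 = -12 + 18*T)
(k(406) + ((-1813 + 170)*(-6959 + 6218))*Z(-11)) + 700741 = ((-12 + 18*406) + ((-1813 + 170)*(-6959 + 6218))*(-11)**2) + 700741 = ((-12 + 7308) - 1643*(-741)*121) + 700741 = (7296 + 1217463*121) + 700741 = (7296 + 147313023) + 700741 = 147320319 + 700741 = 148021060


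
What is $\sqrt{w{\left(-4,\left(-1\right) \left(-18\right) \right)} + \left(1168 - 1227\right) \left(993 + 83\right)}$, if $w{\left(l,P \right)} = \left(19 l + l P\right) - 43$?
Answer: $15 i \sqrt{283} \approx 252.34 i$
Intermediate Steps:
$w{\left(l,P \right)} = -43 + 19 l + P l$ ($w{\left(l,P \right)} = \left(19 l + P l\right) - 43 = -43 + 19 l + P l$)
$\sqrt{w{\left(-4,\left(-1\right) \left(-18\right) \right)} + \left(1168 - 1227\right) \left(993 + 83\right)} = \sqrt{\left(-43 + 19 \left(-4\right) + \left(-1\right) \left(-18\right) \left(-4\right)\right) + \left(1168 - 1227\right) \left(993 + 83\right)} = \sqrt{\left(-43 - 76 + 18 \left(-4\right)\right) + \left(1168 - 1227\right) 1076} = \sqrt{\left(-43 - 76 - 72\right) + \left(1168 - 1227\right) 1076} = \sqrt{-191 - 63484} = \sqrt{-63675} = 15 i \sqrt{283}$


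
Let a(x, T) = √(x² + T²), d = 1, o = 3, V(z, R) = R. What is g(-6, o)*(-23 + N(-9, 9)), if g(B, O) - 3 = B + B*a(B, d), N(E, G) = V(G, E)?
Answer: 96 + 192*√37 ≈ 1263.9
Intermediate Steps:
N(E, G) = E
a(x, T) = √(T² + x²)
g(B, O) = 3 + B + B*√(1 + B²) (g(B, O) = 3 + (B + B*√(1² + B²)) = 3 + (B + B*√(1 + B²)) = 3 + B + B*√(1 + B²))
g(-6, o)*(-23 + N(-9, 9)) = (3 - 6 - 6*√(1 + (-6)²))*(-23 - 9) = (3 - 6 - 6*√(1 + 36))*(-32) = (3 - 6 - 6*√37)*(-32) = (-3 - 6*√37)*(-32) = 96 + 192*√37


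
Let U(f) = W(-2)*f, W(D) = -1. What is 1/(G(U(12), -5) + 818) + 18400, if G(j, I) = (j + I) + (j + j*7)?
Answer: 12972001/705 ≈ 18400.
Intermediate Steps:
U(f) = -f
G(j, I) = I + 9*j (G(j, I) = (I + j) + (j + 7*j) = (I + j) + 8*j = I + 9*j)
1/(G(U(12), -5) + 818) + 18400 = 1/((-5 + 9*(-1*12)) + 818) + 18400 = 1/((-5 + 9*(-12)) + 818) + 18400 = 1/((-5 - 108) + 818) + 18400 = 1/(-113 + 818) + 18400 = 1/705 + 18400 = 12972001/705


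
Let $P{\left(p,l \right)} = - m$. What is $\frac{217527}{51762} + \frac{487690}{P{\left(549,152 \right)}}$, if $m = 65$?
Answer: $- \frac{1681978035}{224302} \approx -7498.7$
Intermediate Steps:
$P{\left(p,l \right)} = -65$ ($P{\left(p,l \right)} = \left(-1\right) 65 = -65$)
$\frac{217527}{51762} + \frac{487690}{P{\left(549,152 \right)}} = \frac{217527}{51762} + \frac{487690}{-65} = 217527 \cdot \frac{1}{51762} + 487690 \left(- \frac{1}{65}\right) = \frac{72509}{17254} - \frac{97538}{13} = - \frac{1681978035}{224302}$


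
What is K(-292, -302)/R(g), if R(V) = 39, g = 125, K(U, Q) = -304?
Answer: -304/39 ≈ -7.7949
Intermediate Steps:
K(-292, -302)/R(g) = -304/39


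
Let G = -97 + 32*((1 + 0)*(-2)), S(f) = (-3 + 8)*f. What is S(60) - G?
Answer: 461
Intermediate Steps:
S(f) = 5*f
G = -161 (G = -97 + 32*(1*(-2)) = -97 + 32*(-2) = -97 - 64 = -161)
S(60) - G = 5*60 - 1*(-161) = 300 + 161 = 461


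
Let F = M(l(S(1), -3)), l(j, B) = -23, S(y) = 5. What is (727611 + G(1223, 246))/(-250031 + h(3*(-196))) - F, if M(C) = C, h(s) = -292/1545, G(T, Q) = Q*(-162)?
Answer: 7822270646/386298187 ≈ 20.249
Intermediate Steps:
G(T, Q) = -162*Q
h(s) = -292/1545 (h(s) = -292*1/1545 = -292/1545)
F = -23
(727611 + G(1223, 246))/(-250031 + h(3*(-196))) - F = (727611 - 162*246)/(-250031 - 292/1545) - 1*(-23) = (727611 - 39852)/(-386298187/1545) + 23 = 687759*(-1545/386298187) + 23 = -1062587655/386298187 + 23 = 7822270646/386298187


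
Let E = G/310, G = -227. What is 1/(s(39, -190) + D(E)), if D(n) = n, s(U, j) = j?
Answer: -310/59127 ≈ -0.0052430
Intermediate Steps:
E = -227/310 ≈ -0.73226
1/(s(39, -190) + D(E)) = 1/(-190 - 227/310) = 1/(-59127/310) = -310/59127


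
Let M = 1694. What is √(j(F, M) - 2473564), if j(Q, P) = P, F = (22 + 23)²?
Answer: I*√2471870 ≈ 1572.2*I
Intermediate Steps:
F = 2025 (F = 45² = 2025)
√(j(F, M) - 2473564) = √(1694 - 2473564) = √(-2471870) = I*√2471870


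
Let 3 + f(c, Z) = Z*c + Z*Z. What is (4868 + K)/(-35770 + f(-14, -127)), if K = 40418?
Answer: -22643/8933 ≈ -2.5348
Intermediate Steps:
f(c, Z) = -3 + Z**2 + Z*c (f(c, Z) = -3 + (Z*c + Z*Z) = -3 + (Z*c + Z**2) = -3 + (Z**2 + Z*c) = -3 + Z**2 + Z*c)
(4868 + K)/(-35770 + f(-14, -127)) = (4868 + 40418)/(-35770 + (-3 + (-127)**2 - 127*(-14))) = 45286/(-35770 + (-3 + 16129 + 1778)) = 45286/(-35770 + 17904) = 45286/(-17866) = 45286*(-1/17866) = -22643/8933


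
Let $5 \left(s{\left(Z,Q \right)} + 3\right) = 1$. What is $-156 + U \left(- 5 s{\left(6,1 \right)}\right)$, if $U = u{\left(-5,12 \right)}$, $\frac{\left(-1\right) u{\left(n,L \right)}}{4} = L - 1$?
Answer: $-772$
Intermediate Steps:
$s{\left(Z,Q \right)} = - \frac{14}{5}$ ($s{\left(Z,Q \right)} = -3 + \frac{1}{5} \cdot 1 = -3 + \frac{1}{5} = - \frac{14}{5}$)
$u{\left(n,L \right)} = 4 - 4 L$ ($u{\left(n,L \right)} = - 4 \left(L - 1\right) = - 4 \left(-1 + L\right) = 4 - 4 L$)
$U = -44$ ($U = 4 - 48 = -44$)
$-156 + U \left(- 5 s{\left(6,1 \right)}\right) = -156 - 44 \left(\left(-5\right) \left(- \frac{14}{5}\right)\right) = -156 - 616 = -772$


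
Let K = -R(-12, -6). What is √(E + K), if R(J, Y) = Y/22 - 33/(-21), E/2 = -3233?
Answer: I*√38344614/77 ≈ 80.42*I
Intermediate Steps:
E = -6466 (E = 2*(-3233) = -6466)
R(J, Y) = 11/7 + Y/22 (R(J, Y) = Y*(1/22) - 33*(-1/21) = Y/22 + 11/7 = 11/7 + Y/22)
K = -100/77 (K = -(11/7 + (1/22)*(-6)) = -(11/7 - 3/11) = -1*100/77 = -100/77 ≈ -1.2987)
√(E + K) = √(-6466 - 100/77) = √(-497982/77) = I*√38344614/77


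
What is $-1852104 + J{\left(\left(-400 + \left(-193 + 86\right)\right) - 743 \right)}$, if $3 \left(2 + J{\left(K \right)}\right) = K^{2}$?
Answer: $- \frac{3993818}{3} \approx -1.3313 \cdot 10^{6}$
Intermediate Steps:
$J{\left(K \right)} = -2 + \frac{K^{2}}{3}$
$-1852104 + J{\left(\left(-400 + \left(-193 + 86\right)\right) - 743 \right)} = -1852104 - \left(2 - \frac{\left(\left(-400 + \left(-193 + 86\right)\right) - 743\right)^{2}}{3}\right) = -1852104 - \left(2 - \frac{\left(\left(-400 - 107\right) - 743\right)^{2}}{3}\right) = -1852104 - \left(2 - \frac{\left(-507 - 743\right)^{2}}{3}\right) = -1852104 - \left(2 - \frac{\left(-1250\right)^{2}}{3}\right) = -1852104 + \left(-2 + \frac{1}{3} \cdot 1562500\right) = -1852104 + \left(-2 + \frac{1562500}{3}\right) = -1852104 + \frac{1562494}{3} = - \frac{3993818}{3}$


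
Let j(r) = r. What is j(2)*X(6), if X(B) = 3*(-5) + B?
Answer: -18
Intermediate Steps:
X(B) = -15 + B
j(2)*X(6) = 2*(-15 + 6) = 2*(-9) = -18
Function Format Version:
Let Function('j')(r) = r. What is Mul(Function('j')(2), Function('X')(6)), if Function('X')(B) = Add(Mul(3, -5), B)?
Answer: -18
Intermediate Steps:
Function('X')(B) = Add(-15, B)
Mul(Function('j')(2), Function('X')(6)) = Mul(2, Add(-15, 6)) = Mul(2, -9) = -18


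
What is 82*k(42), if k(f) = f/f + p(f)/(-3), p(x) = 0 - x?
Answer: 1230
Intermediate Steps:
p(x) = -x
k(f) = 1 + f/3 (k(f) = f/f - f/(-3) = 1 - f*(-1/3) = 1 + f/3)
82*k(42) = 82*(1 + (1/3)*42) = 82*(1 + 14) = 82*15 = 1230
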